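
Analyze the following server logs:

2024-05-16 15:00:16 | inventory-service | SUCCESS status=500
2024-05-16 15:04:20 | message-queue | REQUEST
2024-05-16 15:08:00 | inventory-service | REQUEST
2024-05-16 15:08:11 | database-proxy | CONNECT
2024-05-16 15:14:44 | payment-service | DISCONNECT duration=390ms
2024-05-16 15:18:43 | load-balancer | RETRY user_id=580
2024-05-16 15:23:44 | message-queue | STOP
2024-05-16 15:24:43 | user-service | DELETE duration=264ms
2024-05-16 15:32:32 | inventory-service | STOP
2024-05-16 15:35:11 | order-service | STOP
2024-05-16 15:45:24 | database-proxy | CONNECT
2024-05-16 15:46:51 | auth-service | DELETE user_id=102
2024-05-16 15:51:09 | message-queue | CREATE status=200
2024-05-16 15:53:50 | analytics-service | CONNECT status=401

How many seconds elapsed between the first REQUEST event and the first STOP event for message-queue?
1164

To find the time between events:

1. Locate the first REQUEST event for message-queue: 2024-05-16 15:04:20
2. Locate the first STOP event for message-queue: 2024-05-16 15:23:44
3. Calculate the difference: 2024-05-16 15:23:44 - 2024-05-16 15:04:20 = 1164 seconds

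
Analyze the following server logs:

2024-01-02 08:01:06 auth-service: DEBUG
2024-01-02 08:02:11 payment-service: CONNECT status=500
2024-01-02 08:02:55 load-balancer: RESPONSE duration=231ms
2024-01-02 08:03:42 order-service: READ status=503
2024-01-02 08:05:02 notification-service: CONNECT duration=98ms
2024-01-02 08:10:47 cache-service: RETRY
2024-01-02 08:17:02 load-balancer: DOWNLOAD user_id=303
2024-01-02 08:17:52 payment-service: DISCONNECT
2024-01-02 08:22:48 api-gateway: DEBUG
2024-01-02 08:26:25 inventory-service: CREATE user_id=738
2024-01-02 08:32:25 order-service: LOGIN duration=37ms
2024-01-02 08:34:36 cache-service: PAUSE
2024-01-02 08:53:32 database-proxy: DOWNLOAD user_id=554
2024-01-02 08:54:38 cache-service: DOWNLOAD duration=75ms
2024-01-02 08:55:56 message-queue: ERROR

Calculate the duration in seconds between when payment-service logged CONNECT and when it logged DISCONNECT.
941

To find the time between events:

1. Locate the first CONNECT event for payment-service: 2024-01-02 08:02:11
2. Locate the first DISCONNECT event for payment-service: 2024-01-02 08:17:52
3. Calculate the difference: 2024-01-02 08:17:52 - 2024-01-02 08:02:11 = 941 seconds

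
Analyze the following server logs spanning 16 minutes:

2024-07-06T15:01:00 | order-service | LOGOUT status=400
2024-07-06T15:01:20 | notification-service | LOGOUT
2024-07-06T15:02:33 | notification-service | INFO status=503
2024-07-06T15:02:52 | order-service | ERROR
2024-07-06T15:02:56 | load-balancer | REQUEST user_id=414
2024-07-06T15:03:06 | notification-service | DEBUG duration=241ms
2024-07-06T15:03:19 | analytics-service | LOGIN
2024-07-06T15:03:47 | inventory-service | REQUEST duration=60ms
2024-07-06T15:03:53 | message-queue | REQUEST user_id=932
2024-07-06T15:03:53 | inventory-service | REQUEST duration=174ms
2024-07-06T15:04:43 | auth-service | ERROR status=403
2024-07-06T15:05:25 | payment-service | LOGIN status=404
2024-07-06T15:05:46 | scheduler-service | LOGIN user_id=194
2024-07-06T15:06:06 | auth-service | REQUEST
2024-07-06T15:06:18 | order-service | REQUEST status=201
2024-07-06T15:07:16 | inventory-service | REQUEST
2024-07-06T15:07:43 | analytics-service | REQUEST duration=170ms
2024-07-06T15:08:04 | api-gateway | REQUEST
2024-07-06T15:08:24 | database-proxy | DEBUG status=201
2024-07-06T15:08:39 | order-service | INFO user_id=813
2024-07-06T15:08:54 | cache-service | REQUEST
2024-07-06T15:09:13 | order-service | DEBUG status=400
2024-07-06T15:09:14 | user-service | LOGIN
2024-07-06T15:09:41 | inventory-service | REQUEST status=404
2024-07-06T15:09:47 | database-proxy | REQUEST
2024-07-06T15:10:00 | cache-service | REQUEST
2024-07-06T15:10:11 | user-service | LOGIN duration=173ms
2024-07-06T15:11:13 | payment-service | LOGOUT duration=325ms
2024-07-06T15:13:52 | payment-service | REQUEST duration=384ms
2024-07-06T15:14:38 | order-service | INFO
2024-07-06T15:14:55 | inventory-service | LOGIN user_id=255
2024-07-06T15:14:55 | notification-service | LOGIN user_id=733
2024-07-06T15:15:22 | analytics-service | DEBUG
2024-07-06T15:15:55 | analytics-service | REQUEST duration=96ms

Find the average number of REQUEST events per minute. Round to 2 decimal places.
0.94

To calculate the rate:

1. Count total REQUEST events: 15
2. Total time period: 16 minutes
3. Rate = 15 / 16 = 0.94 events per minute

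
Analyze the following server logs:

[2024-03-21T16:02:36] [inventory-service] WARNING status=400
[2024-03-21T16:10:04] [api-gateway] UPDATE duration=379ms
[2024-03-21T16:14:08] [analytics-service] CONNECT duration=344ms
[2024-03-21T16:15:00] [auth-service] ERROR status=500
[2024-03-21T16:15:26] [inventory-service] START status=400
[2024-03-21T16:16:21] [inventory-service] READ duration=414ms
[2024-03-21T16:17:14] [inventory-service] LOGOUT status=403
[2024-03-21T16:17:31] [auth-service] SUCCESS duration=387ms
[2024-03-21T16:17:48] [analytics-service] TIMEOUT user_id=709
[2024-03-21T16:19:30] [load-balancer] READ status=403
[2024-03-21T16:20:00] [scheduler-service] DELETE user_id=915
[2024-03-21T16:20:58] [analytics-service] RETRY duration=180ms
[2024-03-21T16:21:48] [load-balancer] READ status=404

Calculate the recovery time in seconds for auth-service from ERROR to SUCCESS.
151

To calculate recovery time:

1. Find ERROR event for auth-service: 2024-03-21T16:15:00
2. Find next SUCCESS event for auth-service: 2024-03-21T16:17:31
3. Recovery time: 2024-03-21T16:17:31 - 2024-03-21T16:15:00 = 151 seconds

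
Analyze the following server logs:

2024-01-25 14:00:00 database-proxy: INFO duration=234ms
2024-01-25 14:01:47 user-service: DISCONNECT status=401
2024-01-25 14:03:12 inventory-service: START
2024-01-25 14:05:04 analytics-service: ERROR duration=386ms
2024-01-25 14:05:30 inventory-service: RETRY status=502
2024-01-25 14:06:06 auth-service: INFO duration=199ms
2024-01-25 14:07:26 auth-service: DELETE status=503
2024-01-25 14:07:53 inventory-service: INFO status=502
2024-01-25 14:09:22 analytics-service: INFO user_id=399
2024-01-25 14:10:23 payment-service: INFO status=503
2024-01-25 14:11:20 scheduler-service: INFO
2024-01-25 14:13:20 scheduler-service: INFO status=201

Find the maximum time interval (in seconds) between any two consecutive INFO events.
366

To find the longest gap:

1. Extract all INFO events in chronological order
2. Calculate time differences between consecutive events
3. Find the maximum difference
4. Longest gap: 366 seconds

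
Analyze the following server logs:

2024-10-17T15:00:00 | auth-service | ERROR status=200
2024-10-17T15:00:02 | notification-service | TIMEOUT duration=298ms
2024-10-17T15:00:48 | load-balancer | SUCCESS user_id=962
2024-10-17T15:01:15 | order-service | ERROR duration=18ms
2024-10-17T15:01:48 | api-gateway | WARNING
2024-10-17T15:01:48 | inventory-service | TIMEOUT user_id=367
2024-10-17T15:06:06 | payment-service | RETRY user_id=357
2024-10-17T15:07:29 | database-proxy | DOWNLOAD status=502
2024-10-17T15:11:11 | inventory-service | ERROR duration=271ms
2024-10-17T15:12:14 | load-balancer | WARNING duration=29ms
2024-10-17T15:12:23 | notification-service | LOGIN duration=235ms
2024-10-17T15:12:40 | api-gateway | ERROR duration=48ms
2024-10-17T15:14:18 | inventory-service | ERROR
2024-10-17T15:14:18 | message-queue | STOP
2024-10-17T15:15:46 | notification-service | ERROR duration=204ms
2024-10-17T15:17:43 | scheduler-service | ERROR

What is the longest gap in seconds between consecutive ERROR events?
596

To find the longest gap:

1. Extract all ERROR events in chronological order
2. Calculate time differences between consecutive events
3. Find the maximum difference
4. Longest gap: 596 seconds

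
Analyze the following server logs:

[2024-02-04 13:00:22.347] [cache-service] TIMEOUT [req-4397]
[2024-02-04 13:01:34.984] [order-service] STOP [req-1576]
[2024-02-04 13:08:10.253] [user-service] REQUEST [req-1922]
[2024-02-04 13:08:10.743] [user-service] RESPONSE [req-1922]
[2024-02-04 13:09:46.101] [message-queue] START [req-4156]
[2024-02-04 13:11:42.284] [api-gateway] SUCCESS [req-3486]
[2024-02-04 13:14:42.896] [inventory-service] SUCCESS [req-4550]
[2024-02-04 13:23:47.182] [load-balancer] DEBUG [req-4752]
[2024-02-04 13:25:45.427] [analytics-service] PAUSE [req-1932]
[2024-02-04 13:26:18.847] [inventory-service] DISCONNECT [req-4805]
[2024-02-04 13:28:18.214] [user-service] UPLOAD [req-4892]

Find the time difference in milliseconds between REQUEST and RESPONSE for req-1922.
490

To calculate latency:

1. Find REQUEST with id req-1922: 2024-02-04 13:08:10.253
2. Find RESPONSE with id req-1922: 2024-02-04 13:08:10.743
3. Latency: 2024-02-04 13:08:10.743 - 2024-02-04 13:08:10.253 = 490ms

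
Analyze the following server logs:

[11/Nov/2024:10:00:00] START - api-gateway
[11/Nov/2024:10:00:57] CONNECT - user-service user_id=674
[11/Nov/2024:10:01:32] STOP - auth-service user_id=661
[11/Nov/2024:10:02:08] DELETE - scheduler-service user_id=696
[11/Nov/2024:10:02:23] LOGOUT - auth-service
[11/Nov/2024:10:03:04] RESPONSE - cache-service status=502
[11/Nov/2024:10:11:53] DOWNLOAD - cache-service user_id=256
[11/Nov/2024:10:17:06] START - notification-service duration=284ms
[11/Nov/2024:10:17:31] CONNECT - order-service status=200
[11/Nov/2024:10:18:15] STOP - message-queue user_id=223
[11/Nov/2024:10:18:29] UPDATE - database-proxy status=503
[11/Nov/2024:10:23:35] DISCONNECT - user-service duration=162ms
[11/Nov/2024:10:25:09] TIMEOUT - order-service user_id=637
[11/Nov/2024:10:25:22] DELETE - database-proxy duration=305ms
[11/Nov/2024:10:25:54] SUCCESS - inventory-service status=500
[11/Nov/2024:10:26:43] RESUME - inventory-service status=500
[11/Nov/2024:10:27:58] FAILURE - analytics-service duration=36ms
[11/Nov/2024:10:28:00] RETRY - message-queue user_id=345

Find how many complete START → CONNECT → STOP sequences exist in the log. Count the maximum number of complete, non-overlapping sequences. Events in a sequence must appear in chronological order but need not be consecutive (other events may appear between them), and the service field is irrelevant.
2

To count sequences:

1. Look for pattern: START → CONNECT → STOP
2. Greedily scan the log in chronological order, matching each sequence element in turn (ignoring service)
3. Each time the full pattern completes, increment the count and restart matching from the next event
4. Complete non-overlapping sequences found: 2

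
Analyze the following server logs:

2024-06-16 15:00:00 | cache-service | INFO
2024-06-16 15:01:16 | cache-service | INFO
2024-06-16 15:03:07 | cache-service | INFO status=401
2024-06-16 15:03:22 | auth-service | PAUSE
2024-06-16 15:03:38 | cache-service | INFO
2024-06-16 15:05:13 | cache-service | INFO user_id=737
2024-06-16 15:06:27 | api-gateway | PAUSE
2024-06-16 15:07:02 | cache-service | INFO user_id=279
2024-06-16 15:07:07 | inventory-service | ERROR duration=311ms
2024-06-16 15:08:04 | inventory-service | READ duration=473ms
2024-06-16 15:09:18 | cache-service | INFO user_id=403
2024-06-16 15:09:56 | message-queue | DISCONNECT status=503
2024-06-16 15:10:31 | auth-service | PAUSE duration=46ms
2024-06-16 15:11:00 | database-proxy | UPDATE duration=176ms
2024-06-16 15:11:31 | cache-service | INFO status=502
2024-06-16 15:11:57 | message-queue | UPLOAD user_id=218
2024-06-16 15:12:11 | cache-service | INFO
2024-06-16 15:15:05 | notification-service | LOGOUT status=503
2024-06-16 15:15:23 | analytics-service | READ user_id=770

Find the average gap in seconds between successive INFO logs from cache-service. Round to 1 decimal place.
91.4

To calculate average interval:

1. Find all INFO events for cache-service in order
2. Calculate time gaps between consecutive events
3. Compute mean of gaps: 731 / 8 = 91.4 seconds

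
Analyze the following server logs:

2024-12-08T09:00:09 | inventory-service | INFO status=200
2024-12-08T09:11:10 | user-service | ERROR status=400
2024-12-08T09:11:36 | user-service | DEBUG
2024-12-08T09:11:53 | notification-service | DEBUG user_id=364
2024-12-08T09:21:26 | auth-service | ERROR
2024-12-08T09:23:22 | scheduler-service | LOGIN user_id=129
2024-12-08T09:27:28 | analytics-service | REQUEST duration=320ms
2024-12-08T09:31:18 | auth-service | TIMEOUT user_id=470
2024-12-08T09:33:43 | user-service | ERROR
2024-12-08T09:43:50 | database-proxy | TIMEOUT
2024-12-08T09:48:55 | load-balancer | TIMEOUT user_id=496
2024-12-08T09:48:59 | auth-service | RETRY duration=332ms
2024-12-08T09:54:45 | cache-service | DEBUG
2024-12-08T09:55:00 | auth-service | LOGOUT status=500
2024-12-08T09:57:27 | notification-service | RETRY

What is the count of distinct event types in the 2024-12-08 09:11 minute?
2

To count unique event types:

1. Filter events in the minute starting at 2024-12-08 09:11
2. Extract event types from matching entries
3. Count unique types: 2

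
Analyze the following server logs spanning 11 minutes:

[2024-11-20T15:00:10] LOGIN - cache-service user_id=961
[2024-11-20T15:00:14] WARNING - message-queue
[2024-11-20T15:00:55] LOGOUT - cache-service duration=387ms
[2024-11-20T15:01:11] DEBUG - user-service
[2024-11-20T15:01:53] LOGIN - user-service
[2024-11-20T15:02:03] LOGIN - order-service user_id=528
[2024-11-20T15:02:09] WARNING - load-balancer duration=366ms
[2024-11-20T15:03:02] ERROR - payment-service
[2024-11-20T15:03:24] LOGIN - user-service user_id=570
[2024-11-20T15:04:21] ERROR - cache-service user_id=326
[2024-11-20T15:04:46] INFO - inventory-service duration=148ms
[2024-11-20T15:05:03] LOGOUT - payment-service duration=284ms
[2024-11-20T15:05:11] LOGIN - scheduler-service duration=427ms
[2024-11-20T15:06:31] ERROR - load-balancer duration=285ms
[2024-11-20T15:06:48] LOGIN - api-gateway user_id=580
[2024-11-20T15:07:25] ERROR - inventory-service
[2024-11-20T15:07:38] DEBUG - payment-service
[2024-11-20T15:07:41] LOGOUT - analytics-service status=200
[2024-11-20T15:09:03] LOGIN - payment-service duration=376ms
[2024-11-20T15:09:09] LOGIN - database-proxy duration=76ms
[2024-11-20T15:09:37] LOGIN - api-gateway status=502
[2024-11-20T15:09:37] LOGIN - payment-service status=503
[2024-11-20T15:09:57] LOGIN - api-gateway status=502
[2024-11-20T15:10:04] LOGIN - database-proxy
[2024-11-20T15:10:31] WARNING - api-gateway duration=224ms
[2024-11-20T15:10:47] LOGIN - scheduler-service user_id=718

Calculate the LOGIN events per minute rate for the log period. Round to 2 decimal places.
1.18

To calculate the rate:

1. Count total LOGIN events: 13
2. Total time period: 11 minutes
3. Rate = 13 / 11 = 1.18 events per minute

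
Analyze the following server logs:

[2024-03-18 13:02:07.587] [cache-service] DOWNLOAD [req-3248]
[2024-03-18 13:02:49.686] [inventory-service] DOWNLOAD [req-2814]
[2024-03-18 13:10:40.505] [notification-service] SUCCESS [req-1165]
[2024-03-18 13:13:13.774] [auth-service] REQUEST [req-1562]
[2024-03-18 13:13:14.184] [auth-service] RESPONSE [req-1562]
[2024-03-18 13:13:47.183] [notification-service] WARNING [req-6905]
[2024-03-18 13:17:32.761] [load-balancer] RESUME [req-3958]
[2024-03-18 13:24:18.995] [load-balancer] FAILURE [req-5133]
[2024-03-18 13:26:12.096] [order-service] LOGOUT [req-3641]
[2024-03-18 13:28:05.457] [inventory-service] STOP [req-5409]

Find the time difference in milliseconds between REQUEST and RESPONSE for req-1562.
410

To calculate latency:

1. Find REQUEST with id req-1562: 2024-03-18 13:13:13.774
2. Find RESPONSE with id req-1562: 2024-03-18 13:13:14.184
3. Latency: 2024-03-18 13:13:14.184 - 2024-03-18 13:13:13.774 = 410ms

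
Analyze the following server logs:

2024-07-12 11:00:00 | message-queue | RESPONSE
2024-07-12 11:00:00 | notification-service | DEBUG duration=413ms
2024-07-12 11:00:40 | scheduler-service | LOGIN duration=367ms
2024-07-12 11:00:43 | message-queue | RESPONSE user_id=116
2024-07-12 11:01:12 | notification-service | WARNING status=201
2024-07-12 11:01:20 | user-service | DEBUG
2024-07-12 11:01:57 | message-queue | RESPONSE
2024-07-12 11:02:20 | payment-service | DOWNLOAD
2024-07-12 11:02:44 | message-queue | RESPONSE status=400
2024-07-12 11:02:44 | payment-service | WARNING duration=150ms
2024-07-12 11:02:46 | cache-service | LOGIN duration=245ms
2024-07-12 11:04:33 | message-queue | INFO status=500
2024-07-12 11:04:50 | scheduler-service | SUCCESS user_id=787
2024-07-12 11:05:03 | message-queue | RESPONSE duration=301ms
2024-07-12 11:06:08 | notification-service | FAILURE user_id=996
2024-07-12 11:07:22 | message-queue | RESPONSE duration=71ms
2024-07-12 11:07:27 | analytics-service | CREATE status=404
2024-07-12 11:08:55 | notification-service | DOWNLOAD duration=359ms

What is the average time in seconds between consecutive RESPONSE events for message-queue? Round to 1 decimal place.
88.4

To calculate average interval:

1. Find all RESPONSE events for message-queue in order
2. Calculate time gaps between consecutive events
3. Compute mean of gaps: 442 / 5 = 88.4 seconds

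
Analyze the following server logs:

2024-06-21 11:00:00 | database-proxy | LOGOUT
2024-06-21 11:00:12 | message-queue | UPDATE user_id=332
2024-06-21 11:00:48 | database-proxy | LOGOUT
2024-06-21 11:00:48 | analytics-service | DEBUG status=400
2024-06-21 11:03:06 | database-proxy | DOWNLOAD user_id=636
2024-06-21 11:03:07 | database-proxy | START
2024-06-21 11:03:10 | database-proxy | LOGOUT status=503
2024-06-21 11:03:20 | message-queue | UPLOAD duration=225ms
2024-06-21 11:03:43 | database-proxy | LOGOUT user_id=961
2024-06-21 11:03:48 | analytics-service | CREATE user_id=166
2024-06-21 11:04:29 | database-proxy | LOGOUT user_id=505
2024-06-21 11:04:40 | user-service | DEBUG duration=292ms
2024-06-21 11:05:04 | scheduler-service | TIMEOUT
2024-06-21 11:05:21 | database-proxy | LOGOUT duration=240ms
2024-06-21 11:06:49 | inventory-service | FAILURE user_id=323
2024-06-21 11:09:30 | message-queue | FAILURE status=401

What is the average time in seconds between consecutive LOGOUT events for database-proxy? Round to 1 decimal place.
64.2

To calculate average interval:

1. Find all LOGOUT events for database-proxy in order
2. Calculate time gaps between consecutive events
3. Compute mean of gaps: 321 / 5 = 64.2 seconds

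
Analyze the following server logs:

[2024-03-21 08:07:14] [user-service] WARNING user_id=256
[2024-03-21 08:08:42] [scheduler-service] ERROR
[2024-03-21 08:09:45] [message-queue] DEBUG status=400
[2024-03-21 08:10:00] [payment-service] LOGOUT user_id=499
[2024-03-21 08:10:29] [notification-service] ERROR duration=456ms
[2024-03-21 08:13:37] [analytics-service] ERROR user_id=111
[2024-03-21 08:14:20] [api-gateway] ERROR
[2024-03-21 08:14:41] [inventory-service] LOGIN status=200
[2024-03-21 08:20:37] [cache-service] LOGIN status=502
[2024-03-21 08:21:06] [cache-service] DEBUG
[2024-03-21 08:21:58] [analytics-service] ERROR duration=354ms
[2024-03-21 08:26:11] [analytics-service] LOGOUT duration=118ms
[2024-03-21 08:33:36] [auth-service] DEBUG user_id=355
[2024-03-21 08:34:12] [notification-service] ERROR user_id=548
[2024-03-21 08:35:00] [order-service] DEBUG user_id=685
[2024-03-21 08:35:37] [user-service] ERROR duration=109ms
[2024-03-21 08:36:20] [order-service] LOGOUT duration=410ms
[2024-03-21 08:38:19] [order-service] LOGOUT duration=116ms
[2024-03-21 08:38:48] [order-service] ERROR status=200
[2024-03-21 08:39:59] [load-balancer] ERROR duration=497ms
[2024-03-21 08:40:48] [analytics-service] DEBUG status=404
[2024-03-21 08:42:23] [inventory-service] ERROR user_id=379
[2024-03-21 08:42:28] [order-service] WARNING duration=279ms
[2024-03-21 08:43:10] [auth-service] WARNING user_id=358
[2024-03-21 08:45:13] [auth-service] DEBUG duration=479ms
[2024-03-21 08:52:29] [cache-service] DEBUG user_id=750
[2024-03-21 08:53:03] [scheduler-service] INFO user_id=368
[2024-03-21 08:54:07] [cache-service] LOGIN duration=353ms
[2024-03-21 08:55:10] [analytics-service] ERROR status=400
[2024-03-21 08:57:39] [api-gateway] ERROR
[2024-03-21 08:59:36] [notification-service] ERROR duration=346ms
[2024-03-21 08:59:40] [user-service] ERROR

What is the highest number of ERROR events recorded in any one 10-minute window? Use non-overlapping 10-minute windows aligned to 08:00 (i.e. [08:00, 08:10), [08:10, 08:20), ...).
4

To find the burst window:

1. Divide the log period into non-overlapping 10-minute windows starting at 08:00
2. Count ERROR events in each window
3. Find the window with maximum count
4. Maximum events in a window: 4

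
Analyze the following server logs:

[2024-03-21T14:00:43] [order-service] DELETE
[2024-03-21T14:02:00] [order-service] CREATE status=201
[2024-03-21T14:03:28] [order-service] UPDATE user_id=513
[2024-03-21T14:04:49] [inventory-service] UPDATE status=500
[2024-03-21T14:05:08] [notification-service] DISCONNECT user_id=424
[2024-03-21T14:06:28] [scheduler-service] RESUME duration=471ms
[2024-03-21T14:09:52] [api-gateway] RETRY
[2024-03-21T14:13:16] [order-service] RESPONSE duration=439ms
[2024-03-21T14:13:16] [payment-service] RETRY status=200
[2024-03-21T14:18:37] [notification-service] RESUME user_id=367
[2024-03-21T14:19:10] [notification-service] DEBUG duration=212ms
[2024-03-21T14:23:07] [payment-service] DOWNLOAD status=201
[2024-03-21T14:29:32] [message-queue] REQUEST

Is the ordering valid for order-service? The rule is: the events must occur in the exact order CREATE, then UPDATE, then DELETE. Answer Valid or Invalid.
Invalid

To validate ordering:

1. Required order: CREATE → UPDATE → DELETE
2. Rule: the events must occur in the exact order CREATE, then UPDATE, then DELETE
3. Check actual order of events for order-service
4. Result: Invalid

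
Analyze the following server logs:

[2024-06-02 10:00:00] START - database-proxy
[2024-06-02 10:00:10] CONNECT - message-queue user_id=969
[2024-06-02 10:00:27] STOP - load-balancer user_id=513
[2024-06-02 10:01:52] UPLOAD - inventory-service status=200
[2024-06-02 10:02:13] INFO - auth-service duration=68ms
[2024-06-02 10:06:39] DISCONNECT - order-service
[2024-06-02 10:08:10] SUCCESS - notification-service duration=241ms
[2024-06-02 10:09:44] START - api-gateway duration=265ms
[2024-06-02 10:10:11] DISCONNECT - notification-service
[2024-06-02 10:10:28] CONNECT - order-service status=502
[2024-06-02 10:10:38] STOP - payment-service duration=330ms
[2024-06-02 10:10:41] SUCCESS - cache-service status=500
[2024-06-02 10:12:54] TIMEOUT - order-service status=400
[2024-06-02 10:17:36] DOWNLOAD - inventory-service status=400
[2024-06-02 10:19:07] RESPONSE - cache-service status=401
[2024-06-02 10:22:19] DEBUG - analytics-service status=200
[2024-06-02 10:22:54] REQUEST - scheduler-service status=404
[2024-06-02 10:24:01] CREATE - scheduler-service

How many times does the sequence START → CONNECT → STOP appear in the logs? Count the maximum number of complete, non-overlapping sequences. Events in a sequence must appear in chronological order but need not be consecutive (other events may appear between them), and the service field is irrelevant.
2

To count sequences:

1. Look for pattern: START → CONNECT → STOP
2. Greedily scan the log in chronological order, matching each sequence element in turn (ignoring service)
3. Each time the full pattern completes, increment the count and restart matching from the next event
4. Complete non-overlapping sequences found: 2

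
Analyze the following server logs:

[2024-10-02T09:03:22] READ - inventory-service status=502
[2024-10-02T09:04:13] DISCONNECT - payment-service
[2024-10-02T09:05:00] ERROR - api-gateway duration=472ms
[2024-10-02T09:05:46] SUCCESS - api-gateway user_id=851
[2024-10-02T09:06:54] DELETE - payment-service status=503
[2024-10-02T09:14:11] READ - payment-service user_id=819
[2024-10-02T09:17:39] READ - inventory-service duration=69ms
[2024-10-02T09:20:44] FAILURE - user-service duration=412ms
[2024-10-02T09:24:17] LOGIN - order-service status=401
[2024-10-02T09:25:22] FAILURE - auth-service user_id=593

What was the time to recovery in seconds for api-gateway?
46

To calculate recovery time:

1. Find ERROR event for api-gateway: 2024-10-02T09:05:00
2. Find next SUCCESS event for api-gateway: 2024-10-02T09:05:46
3. Recovery time: 2024-10-02T09:05:46 - 2024-10-02T09:05:00 = 46 seconds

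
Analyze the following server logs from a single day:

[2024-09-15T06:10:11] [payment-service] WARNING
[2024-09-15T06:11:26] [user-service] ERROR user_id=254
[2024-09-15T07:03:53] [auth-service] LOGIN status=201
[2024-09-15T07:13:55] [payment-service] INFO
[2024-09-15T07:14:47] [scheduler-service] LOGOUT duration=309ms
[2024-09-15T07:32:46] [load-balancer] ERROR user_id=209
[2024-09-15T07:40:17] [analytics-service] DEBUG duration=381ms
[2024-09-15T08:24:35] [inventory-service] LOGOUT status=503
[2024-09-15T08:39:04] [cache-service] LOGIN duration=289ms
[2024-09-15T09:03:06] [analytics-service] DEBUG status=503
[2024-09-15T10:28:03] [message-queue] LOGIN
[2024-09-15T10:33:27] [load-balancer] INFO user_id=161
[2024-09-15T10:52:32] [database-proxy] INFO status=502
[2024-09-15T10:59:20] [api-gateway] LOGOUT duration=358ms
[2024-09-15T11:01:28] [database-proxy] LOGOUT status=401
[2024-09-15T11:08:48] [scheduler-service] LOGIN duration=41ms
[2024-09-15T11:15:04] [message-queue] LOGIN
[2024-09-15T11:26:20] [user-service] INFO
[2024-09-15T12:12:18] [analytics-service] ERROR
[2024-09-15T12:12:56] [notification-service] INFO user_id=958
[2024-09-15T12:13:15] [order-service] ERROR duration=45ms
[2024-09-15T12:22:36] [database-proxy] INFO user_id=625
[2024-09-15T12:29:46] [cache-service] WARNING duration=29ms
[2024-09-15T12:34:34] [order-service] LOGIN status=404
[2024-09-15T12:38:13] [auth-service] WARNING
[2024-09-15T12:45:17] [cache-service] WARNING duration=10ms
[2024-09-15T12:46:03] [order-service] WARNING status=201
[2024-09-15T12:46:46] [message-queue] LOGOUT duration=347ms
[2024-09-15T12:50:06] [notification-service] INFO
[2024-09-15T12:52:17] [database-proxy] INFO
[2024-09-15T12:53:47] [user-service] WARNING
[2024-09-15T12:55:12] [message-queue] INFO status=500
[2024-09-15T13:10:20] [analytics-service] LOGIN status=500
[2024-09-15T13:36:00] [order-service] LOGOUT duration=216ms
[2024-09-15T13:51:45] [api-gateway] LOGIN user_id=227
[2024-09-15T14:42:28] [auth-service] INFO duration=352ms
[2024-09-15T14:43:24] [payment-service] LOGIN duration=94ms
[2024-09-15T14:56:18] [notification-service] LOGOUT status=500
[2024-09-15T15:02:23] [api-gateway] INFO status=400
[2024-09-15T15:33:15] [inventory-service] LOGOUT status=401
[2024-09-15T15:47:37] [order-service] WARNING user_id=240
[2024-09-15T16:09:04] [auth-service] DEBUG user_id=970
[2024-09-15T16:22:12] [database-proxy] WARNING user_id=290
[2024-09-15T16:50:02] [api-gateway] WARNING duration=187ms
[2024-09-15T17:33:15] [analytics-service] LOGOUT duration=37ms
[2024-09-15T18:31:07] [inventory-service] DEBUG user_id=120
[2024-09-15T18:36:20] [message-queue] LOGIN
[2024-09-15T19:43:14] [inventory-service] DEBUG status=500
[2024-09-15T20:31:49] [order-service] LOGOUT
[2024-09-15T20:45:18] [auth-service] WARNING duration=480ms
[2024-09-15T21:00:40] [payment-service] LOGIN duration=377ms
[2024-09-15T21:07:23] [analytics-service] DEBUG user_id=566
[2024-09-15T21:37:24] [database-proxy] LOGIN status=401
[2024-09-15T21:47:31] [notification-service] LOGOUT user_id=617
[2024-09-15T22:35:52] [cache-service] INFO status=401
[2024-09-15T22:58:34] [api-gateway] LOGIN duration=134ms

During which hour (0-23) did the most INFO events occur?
12

To find the peak hour:

1. Group all INFO events by hour
2. Count events in each hour
3. Find hour with maximum count
4. Peak hour: 12 (with 5 events)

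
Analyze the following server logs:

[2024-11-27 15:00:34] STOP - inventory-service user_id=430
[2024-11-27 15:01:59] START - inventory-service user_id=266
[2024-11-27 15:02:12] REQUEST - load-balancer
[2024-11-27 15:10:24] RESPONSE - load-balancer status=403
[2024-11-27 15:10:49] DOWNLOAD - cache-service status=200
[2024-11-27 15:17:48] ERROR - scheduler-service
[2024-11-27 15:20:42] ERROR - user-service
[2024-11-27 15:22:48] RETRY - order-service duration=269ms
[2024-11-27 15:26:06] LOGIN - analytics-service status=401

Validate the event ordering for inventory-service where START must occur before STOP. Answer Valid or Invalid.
Invalid

To validate ordering:

1. Required order: START → STOP
2. Rule: START must occur before STOP
3. Check actual order of events for inventory-service
4. Result: Invalid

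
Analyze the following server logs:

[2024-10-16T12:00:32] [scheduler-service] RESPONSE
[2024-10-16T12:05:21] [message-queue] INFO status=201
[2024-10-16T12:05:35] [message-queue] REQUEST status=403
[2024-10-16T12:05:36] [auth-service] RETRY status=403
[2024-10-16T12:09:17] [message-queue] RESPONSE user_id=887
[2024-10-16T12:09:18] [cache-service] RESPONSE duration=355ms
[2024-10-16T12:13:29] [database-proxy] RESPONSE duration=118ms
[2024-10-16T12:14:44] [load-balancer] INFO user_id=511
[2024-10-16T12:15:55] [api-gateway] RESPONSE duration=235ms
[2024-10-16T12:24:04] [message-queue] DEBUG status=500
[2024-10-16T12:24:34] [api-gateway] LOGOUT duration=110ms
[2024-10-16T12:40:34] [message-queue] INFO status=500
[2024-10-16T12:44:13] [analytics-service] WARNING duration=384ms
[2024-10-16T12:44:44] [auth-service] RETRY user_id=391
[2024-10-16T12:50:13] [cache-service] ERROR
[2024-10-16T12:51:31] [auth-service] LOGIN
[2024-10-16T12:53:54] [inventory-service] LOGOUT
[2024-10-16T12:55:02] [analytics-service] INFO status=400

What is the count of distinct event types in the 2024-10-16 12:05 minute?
3

To count unique event types:

1. Filter events in the minute starting at 2024-10-16 12:05
2. Extract event types from matching entries
3. Count unique types: 3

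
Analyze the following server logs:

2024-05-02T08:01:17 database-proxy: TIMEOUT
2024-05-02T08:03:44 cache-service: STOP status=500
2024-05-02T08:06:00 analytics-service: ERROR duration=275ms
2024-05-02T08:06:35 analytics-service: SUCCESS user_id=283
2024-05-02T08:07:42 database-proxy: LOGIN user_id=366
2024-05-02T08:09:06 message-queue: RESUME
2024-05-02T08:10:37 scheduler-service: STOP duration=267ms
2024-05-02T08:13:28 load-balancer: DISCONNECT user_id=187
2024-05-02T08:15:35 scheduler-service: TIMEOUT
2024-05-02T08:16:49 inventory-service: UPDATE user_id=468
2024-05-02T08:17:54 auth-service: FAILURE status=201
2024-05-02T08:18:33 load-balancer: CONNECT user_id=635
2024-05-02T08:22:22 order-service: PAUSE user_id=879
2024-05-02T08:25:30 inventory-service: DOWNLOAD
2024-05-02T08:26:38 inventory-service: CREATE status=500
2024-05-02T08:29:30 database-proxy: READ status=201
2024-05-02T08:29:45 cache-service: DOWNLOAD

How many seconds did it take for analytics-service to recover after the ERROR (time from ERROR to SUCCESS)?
35

To calculate recovery time:

1. Find ERROR event for analytics-service: 2024-05-02T08:06:00
2. Find next SUCCESS event for analytics-service: 2024-05-02T08:06:35
3. Recovery time: 2024-05-02T08:06:35 - 2024-05-02T08:06:00 = 35 seconds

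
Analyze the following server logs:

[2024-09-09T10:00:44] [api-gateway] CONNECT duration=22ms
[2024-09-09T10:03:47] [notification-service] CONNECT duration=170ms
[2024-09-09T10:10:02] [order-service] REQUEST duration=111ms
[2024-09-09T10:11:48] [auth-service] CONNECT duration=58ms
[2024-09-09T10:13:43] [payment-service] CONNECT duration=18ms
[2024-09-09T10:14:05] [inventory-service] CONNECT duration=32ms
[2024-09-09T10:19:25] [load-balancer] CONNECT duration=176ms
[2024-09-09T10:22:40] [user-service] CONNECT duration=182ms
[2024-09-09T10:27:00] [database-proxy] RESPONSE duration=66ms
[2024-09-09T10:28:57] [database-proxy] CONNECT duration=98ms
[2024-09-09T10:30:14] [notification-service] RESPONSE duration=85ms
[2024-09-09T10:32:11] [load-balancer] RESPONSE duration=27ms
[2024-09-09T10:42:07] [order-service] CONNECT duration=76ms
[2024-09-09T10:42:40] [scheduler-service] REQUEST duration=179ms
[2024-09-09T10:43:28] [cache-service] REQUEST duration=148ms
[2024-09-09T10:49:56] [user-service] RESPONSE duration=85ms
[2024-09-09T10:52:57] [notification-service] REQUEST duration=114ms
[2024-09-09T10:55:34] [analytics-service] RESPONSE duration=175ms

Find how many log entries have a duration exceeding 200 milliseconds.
0

To count timeouts:

1. Threshold: 200ms
2. Extract duration from each log entry
3. Count entries where duration > 200
4. Timeout count: 0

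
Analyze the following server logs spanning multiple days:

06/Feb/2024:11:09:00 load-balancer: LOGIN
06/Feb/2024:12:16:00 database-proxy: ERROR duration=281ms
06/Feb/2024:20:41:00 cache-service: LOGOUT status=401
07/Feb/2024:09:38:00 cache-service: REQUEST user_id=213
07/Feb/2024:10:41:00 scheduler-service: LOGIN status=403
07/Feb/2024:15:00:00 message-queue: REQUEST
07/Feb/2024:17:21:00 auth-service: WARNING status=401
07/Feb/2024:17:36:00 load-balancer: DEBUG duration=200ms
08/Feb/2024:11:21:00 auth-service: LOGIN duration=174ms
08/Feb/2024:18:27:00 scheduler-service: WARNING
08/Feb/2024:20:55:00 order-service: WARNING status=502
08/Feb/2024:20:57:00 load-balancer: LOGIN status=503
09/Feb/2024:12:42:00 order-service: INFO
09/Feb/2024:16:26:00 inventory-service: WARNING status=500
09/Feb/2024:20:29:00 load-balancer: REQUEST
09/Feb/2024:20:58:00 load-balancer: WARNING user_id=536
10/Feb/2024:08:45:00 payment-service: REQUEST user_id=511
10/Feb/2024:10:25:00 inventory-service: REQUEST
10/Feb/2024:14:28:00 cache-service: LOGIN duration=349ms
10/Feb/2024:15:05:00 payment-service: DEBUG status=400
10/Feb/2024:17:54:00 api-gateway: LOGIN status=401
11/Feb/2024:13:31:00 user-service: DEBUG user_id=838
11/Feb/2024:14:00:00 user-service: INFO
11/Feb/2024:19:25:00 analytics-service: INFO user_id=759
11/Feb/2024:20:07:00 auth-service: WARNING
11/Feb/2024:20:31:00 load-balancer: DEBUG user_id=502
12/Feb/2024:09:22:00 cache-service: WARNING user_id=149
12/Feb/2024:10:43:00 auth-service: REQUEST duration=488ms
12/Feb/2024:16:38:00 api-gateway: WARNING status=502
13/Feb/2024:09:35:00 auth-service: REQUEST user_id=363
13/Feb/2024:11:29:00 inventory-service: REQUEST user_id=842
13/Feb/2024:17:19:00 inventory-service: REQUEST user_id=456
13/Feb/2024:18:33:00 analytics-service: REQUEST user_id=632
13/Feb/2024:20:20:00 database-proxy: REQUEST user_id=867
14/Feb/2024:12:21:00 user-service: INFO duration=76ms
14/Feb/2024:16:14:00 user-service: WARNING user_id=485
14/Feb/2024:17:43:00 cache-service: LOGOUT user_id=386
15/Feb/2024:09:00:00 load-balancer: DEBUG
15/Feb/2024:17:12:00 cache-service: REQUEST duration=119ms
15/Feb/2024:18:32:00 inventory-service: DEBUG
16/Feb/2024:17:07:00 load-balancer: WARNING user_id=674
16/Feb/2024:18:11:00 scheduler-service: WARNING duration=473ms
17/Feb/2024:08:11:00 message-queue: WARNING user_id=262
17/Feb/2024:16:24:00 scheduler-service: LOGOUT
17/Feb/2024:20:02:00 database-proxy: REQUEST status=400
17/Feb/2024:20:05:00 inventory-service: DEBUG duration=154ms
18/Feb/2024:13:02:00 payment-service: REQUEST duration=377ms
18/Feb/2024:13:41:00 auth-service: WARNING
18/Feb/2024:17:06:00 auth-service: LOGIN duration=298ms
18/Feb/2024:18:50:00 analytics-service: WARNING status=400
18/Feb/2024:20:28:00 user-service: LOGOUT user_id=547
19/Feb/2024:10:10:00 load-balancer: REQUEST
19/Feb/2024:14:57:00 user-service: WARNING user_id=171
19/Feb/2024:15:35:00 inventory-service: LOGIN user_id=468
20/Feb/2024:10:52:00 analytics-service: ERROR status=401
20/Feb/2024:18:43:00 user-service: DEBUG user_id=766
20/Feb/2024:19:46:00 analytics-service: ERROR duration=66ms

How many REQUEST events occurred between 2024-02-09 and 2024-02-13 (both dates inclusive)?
9

To filter by date range:

1. Date range: 2024-02-09 through 2024-02-13, both dates inclusive
2. Filter for REQUEST events whose date falls in this range
3. Count matching events: 9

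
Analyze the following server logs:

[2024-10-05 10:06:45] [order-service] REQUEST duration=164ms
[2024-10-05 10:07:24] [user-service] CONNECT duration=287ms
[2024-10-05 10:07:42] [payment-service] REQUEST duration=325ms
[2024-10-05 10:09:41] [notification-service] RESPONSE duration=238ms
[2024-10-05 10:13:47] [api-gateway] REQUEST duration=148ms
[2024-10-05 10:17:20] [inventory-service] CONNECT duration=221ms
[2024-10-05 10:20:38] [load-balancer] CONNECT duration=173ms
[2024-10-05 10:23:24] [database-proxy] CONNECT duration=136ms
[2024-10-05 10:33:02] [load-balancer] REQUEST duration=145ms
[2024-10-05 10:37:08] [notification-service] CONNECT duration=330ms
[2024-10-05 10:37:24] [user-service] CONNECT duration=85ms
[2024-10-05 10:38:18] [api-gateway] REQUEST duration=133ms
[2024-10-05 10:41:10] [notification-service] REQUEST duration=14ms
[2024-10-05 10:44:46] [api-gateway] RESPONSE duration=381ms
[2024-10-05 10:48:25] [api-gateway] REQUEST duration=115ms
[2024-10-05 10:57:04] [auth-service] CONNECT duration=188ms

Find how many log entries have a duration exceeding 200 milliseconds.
6

To count timeouts:

1. Threshold: 200ms
2. Extract duration from each log entry
3. Count entries where duration > 200
4. Timeout count: 6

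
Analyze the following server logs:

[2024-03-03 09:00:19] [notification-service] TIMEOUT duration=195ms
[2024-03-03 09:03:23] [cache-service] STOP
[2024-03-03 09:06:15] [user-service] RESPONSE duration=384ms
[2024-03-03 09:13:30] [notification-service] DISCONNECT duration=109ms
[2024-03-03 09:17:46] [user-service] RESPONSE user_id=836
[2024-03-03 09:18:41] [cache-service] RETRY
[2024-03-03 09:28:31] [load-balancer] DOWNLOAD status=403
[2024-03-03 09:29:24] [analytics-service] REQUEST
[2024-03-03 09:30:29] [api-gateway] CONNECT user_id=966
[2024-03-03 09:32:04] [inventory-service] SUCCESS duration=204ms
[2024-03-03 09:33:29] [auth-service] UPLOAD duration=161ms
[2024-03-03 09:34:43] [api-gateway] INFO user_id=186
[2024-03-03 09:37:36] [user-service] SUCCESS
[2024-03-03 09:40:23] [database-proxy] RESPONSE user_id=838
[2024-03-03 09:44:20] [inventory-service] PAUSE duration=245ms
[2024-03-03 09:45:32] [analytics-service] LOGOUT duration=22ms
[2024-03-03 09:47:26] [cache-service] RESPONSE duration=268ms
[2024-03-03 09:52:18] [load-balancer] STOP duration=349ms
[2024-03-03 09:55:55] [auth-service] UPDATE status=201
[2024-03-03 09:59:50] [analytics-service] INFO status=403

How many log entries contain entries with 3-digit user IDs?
4

To find matching entries:

1. Pattern to match: entries with 3-digit user IDs
2. Scan each log entry for the pattern
3. Count matches: 4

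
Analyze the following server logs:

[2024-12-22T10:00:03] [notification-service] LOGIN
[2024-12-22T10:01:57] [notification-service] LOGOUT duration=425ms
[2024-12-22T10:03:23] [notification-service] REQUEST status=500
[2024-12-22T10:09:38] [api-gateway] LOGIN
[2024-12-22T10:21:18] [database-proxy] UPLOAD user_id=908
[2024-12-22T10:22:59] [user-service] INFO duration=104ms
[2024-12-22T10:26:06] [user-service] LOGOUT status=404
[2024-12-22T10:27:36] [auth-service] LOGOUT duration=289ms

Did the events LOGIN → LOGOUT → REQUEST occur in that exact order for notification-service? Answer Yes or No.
Yes

To verify sequence order:

1. Find all events in sequence LOGIN → LOGOUT → REQUEST for notification-service
2. Extract their timestamps
3. Check if timestamps are in ascending order
4. Result: Yes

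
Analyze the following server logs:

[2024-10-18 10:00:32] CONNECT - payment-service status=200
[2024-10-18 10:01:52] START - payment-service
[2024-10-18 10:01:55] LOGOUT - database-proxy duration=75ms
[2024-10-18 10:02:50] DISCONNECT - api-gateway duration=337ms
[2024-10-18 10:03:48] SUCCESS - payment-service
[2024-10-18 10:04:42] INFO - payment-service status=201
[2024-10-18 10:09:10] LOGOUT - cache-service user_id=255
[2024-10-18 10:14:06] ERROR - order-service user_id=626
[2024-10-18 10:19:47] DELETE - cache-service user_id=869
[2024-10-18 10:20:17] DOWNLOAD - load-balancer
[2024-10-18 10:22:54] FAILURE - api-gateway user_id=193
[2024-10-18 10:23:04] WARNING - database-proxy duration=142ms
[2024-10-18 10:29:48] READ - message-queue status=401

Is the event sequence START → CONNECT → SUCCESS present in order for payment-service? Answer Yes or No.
No

To verify sequence order:

1. Find all events in sequence START → CONNECT → SUCCESS for payment-service
2. Extract their timestamps
3. Check if timestamps are in ascending order
4. Result: No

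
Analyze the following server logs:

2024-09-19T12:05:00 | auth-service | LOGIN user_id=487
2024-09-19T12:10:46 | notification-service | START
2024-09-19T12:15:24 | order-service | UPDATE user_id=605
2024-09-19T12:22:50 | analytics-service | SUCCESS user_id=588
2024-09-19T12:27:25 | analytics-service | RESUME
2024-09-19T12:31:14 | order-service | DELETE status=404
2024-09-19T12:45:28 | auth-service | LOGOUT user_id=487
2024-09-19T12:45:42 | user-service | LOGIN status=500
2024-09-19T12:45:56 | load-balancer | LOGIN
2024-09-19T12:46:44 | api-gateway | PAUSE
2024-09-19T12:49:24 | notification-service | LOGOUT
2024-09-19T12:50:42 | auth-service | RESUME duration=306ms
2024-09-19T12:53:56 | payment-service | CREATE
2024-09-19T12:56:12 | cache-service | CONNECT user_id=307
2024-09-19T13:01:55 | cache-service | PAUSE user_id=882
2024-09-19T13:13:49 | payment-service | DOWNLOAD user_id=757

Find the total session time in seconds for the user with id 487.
2428

To calculate session duration:

1. Find LOGIN event for user_id=487: 2024-09-19T12:05:00
2. Find LOGOUT event for user_id=487: 2024-09-19T12:45:28
3. Session duration: 2024-09-19T12:45:28 - 2024-09-19T12:05:00 = 2428 seconds (40 minutes)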